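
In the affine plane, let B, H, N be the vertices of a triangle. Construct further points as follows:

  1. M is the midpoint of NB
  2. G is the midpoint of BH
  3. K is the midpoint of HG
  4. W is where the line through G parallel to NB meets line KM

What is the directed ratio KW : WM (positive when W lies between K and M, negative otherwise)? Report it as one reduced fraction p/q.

KW:WM = 1/2

Work in coordinates with B = (0, 0), H = (1, 0), N = (0, 1).
1. M is the midpoint of NB ⇒ M = (0, 1/2)
2. G is the midpoint of BH ⇒ G = (1/2, 0)
3. K is the midpoint of HG ⇒ K = (3/4, 0)
4. W is where the line through G parallel to NB meets line KM ⇒ W = (1/2, 1/6)
W = K + t·(M−K) with t = 1/3, so KW:WM = t:(1−t) = 1/3:2/3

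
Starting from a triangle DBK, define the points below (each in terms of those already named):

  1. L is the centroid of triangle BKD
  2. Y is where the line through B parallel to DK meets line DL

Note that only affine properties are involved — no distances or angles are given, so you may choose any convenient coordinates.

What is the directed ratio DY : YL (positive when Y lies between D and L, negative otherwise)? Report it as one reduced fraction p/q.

DY:YL = -3/2

Assign D = (0, 0), B = (1, 0), K = (0, 1) — the answer is frame-independent, so this choice is without loss of generality.
1. L is the centroid of triangle BKD ⇒ L = (1/3, 1/3)
2. Y is where the line through B parallel to DK meets line DL ⇒ Y = (1, 1)
Y = D + t·(L−D) with t = 3, so DY:YL = t:(1−t) = 3:-2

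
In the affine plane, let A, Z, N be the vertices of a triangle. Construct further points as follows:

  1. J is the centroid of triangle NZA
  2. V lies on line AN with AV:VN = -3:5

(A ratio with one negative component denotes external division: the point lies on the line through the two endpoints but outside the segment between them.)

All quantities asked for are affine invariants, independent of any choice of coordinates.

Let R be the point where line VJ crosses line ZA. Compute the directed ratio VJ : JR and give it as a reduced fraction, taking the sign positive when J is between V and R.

VJ:JR = -11/2

Assign A = (0, 0), Z = (1, 0), N = (0, 1) — the answer is frame-independent, so this choice is without loss of generality.
1. J is the centroid of triangle NZA ⇒ J = (1/3, 1/3)
2. V lies on line AN with AV:VN = -3:5 ⇒ V = (0, -3/2)
line VJ meets ZA at R = (3/11, 0)
J = V + t·(R−V) with t = 11/9, so VJ:JR = 11/9:-2/9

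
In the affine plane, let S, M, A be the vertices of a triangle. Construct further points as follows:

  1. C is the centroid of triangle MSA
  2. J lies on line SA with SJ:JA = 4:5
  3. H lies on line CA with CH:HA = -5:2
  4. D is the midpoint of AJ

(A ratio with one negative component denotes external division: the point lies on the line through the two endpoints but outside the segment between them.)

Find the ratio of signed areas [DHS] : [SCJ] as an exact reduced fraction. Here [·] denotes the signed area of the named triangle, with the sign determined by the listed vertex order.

Assign S = (0, 0), M = (1, 0), A = (0, 1) — the answer is frame-independent, so this choice is without loss of generality.
1. C is the centroid of triangle MSA ⇒ C = (1/3, 1/3)
2. J lies on line SA with SJ:JA = 4:5 ⇒ J = (0, 4/9)
3. H lies on line CA with CH:HA = -5:2 ⇒ H = (-2/9, 13/9)
4. D is the midpoint of AJ ⇒ D = (0, 13/18)
2·[DHS] = 13/81, 2·[SCJ] = 4/27
[DHS]:[SCJ] = 13/81:4/27 = 13/12

[DHS]:[SCJ] = 13/12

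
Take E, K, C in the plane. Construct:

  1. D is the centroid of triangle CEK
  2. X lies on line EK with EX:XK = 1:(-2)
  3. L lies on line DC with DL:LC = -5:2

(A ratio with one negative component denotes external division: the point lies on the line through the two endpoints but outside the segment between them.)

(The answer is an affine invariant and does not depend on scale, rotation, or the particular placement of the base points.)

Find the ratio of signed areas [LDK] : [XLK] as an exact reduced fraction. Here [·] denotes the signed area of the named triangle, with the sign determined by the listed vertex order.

[LDK]:[XLK] = -5/26

Set E = (0, 0), K = (1, 0), C = (0, 1); any affine frame gives the same invariant.
1. D is the centroid of triangle CEK ⇒ D = (1/3, 1/3)
2. X lies on line EK with EX:XK = 1:(-2) ⇒ X = (-1, 0)
3. L lies on line DC with DL:LC = -5:2 ⇒ L = (-2/9, 13/9)
2·[LDK] = 5/9, 2·[XLK] = -26/9
[LDK]:[XLK] = 5/9:-26/9 = -5/26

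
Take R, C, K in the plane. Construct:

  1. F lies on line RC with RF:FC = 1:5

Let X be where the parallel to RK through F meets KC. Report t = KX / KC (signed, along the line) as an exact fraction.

Choose coordinates R = (0, 0), C = (1, 0), K = (0, 1).
1. F lies on line RC with RF:FC = 1:5 ⇒ F = (1/6, 0)
through F parallel to RK: direction (0, 1); meets KC at X = (1/6, 5/6)
X = K + t·(C−K) with t = 1/6

t = 1/6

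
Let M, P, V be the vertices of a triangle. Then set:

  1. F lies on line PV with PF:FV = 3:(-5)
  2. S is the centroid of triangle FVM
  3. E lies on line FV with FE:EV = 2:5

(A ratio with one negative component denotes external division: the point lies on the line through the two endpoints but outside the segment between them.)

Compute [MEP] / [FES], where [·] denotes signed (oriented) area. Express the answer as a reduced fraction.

[MEP]:[FES] = 33/10

Choose coordinates M = (0, 0), P = (1, 0), V = (0, 1).
1. F lies on line PV with PF:FV = 3:(-5) ⇒ F = (5/2, -3/2)
2. S is the centroid of triangle FVM ⇒ S = (5/6, -1/6)
3. E lies on line FV with FE:EV = 2:5 ⇒ E = (25/14, -11/14)
2·[MEP] = 11/14, 2·[FES] = 5/21
[MEP]:[FES] = 11/14:5/21 = 33/10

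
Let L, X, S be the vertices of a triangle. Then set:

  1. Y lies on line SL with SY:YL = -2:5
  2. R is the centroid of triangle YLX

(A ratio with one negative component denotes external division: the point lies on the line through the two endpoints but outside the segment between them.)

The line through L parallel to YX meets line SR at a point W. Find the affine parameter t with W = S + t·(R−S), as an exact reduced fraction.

Set L = (0, 0), X = (1, 0), S = (0, 1); any affine frame gives the same invariant.
1. Y lies on line SL with SY:YL = -2:5 ⇒ Y = (0, 5/3)
2. R is the centroid of triangle YLX ⇒ R = (1/3, 5/9)
through L parallel to YX: direction (1, -5/3); meets SR at W = (-3, 5)
W = S + t·(R−S) with t = -9

t = -9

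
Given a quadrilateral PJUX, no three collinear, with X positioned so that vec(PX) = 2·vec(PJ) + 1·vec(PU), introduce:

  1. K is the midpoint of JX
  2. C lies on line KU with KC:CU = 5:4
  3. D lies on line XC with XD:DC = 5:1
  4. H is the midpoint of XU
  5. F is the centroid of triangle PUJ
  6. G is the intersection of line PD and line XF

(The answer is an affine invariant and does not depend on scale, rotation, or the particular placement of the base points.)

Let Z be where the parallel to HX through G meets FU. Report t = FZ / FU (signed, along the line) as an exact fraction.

Choose coordinates P = (0, 0), J = (1, 0), U = (0, 1), X = (2, 1).
1. K is the midpoint of JX ⇒ K = (3/2, 1/2)
2. C lies on line KU with KC:CU = 5:4 ⇒ C = (2/3, 7/9)
3. D lies on line XC with XD:DC = 5:1 ⇒ D = (8/9, 22/27)
4. H is the midpoint of XU ⇒ H = (1, 1)
5. F is the centroid of triangle PUJ ⇒ F = (1/3, 1/3)
6. G is the intersection of line PD and line XF ⇒ G = (12/31, 11/31)
through G parallel to HX: direction (1, 0); meets FU at Z = (10/31, 11/31)
Z = F + t·(U−F) with t = 1/31

t = 1/31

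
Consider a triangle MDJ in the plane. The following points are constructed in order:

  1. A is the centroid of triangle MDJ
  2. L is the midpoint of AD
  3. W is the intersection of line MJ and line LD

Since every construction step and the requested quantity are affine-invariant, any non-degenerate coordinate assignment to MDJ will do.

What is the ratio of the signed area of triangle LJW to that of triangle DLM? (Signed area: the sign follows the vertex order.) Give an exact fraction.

[LJW]:[DLM] = 2

Work in coordinates with M = (0, 0), D = (1, 0), J = (0, 1).
1. A is the centroid of triangle MDJ ⇒ A = (1/3, 1/3)
2. L is the midpoint of AD ⇒ L = (2/3, 1/6)
3. W is the intersection of line MJ and line LD ⇒ W = (0, 1/2)
2·[LJW] = 1/3, 2·[DLM] = 1/6
[LJW]:[DLM] = 1/3:1/6 = 2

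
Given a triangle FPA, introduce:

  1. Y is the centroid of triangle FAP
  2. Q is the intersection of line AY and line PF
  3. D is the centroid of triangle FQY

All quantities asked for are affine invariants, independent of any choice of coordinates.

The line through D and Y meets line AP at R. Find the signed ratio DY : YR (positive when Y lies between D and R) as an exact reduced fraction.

Choose coordinates F = (0, 0), P = (1, 0), A = (0, 1).
1. Y is the centroid of triangle FAP ⇒ Y = (1/3, 1/3)
2. Q is the intersection of line AY and line PF ⇒ Q = (1/2, 0)
3. D is the centroid of triangle FQY ⇒ D = (5/18, 1/9)
line DY meets AP at R = (2/5, 3/5)
Y = D + t·(R−D) with t = 5/11, so DY:YR = 5/11:6/11

DY:YR = 5/6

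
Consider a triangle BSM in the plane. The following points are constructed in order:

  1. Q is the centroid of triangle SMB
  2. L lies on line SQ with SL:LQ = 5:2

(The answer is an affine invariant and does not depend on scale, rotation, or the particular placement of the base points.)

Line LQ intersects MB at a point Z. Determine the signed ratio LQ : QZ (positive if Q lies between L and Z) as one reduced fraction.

LQ:QZ = 4/7

Assign B = (0, 0), S = (1, 0), M = (0, 1) — the answer is frame-independent, so this choice is without loss of generality.
1. Q is the centroid of triangle SMB ⇒ Q = (1/3, 1/3)
2. L lies on line SQ with SL:LQ = 5:2 ⇒ L = (11/21, 5/21)
line LQ meets MB at Z = (0, 1/2)
Q = L + t·(Z−L) with t = 4/11, so LQ:QZ = 4/11:7/11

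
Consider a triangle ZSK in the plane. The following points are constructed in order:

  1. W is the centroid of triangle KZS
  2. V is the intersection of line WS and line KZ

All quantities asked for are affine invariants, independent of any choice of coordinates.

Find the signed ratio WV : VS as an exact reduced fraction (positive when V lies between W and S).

Assign Z = (0, 0), S = (1, 0), K = (0, 1) — the answer is frame-independent, so this choice is without loss of generality.
1. W is the centroid of triangle KZS ⇒ W = (1/3, 1/3)
2. V is the intersection of line WS and line KZ ⇒ V = (0, 1/2)
V = W + t·(S−W) with t = -1/2, so WV:VS = t:(1−t) = -1/2:3/2

WV:VS = -1/3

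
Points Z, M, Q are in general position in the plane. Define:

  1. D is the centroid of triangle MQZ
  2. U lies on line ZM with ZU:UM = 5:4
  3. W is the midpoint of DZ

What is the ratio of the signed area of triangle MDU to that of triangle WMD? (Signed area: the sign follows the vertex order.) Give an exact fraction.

[MDU]:[WMD] = 8/9

Work in coordinates with Z = (0, 0), M = (1, 0), Q = (0, 1).
1. D is the centroid of triangle MQZ ⇒ D = (1/3, 1/3)
2. U lies on line ZM with ZU:UM = 5:4 ⇒ U = (5/9, 0)
3. W is the midpoint of DZ ⇒ W = (1/6, 1/6)
2·[MDU] = 4/27, 2·[WMD] = 1/6
[MDU]:[WMD] = 4/27:1/6 = 8/9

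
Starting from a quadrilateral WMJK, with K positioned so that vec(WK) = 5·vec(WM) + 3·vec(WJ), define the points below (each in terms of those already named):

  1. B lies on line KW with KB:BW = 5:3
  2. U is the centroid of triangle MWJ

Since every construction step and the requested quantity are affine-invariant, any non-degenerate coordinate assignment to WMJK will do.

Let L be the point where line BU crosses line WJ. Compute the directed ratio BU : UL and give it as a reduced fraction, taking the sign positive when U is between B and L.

BU:UL = 37/8

Assign W = (0, 0), M = (1, 0), J = (0, 1), K = (5, 3) — the answer is frame-independent, so this choice is without loss of generality.
1. B lies on line KW with KB:BW = 5:3 ⇒ B = (15/8, 9/8)
2. U is the centroid of triangle MWJ ⇒ U = (1/3, 1/3)
line BU meets WJ at L = (0, 6/37)
U = B + t·(L−B) with t = 37/45, so BU:UL = 37/45:8/45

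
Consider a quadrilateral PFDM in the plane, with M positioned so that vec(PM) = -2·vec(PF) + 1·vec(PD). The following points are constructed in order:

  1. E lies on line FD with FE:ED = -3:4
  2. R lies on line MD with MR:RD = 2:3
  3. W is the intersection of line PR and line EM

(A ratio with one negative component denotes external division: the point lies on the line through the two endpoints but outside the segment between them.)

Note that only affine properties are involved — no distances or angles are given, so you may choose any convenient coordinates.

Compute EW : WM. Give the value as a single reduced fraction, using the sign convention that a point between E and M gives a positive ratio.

EW:WM = 1/2

Work in coordinates with P = (0, 0), F = (1, 0), D = (0, 1), M = (-2, 1).
1. E lies on line FD with FE:ED = -3:4 ⇒ E = (4, -3)
2. R lies on line MD with MR:RD = 2:3 ⇒ R = (-6/5, 1)
3. W is the intersection of line PR and line EM ⇒ W = (2, -5/3)
W = E + t·(M−E) with t = 1/3, so EW:WM = t:(1−t) = 1/3:2/3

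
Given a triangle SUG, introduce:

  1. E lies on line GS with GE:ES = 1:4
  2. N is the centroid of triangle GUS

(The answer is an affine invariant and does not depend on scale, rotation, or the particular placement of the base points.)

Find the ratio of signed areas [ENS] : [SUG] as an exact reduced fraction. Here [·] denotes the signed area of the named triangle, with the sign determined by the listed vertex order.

Work in coordinates with S = (0, 0), U = (1, 0), G = (0, 1).
1. E lies on line GS with GE:ES = 1:4 ⇒ E = (0, 4/5)
2. N is the centroid of triangle GUS ⇒ N = (1/3, 1/3)
2·[ENS] = -4/15, 2·[SUG] = 1
[ENS]:[SUG] = -4/15:1 = -4/15

[ENS]:[SUG] = -4/15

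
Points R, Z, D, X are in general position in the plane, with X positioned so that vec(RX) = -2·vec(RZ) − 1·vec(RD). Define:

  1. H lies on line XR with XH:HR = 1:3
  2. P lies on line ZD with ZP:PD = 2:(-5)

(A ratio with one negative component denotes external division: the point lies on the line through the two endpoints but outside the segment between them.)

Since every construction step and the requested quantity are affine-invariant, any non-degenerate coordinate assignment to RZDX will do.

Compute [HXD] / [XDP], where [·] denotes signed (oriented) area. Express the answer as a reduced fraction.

Work in coordinates with R = (0, 0), Z = (1, 0), D = (0, 1), X = (-2, -1).
1. H lies on line XR with XH:HR = 1:3 ⇒ H = (-3/2, -3/4)
2. P lies on line ZD with ZP:PD = 2:(-5) ⇒ P = (5/3, -2/3)
2·[HXD] = -1/2, 2·[XDP] = -20/3
[HXD]:[XDP] = -1/2:-20/3 = 3/40

[HXD]:[XDP] = 3/40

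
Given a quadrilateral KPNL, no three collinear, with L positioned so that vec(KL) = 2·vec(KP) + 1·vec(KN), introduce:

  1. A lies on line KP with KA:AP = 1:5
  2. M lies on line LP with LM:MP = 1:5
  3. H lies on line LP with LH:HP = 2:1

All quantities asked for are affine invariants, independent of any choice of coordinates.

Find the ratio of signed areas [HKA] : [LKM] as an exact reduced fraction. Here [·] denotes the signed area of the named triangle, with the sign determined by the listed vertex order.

[HKA]:[LKM] = 1/3

Choose coordinates K = (0, 0), P = (1, 0), N = (0, 1), L = (2, 1).
1. A lies on line KP with KA:AP = 1:5 ⇒ A = (1/6, 0)
2. M lies on line LP with LM:MP = 1:5 ⇒ M = (11/6, 5/6)
3. H lies on line LP with LH:HP = 2:1 ⇒ H = (4/3, 1/3)
2·[HKA] = 1/18, 2·[LKM] = 1/6
[HKA]:[LKM] = 1/18:1/6 = 1/3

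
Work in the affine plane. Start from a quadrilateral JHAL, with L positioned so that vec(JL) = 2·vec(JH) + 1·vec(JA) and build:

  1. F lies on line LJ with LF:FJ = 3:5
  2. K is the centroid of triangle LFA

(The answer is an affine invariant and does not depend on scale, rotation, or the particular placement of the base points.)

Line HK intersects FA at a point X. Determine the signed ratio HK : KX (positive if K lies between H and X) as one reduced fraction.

HK:KX = -9/2

Assign J = (0, 0), H = (1, 0), A = (0, 1), L = (2, 1) — the answer is frame-independent, so this choice is without loss of generality.
1. F lies on line LJ with LF:FJ = 3:5 ⇒ F = (5/4, 5/8)
2. K is the centroid of triangle LFA ⇒ K = (13/12, 7/8)
line HK meets FA at X = (115/108, 49/72)
K = H + t·(X−H) with t = 9/7, so HK:KX = 9/7:-2/7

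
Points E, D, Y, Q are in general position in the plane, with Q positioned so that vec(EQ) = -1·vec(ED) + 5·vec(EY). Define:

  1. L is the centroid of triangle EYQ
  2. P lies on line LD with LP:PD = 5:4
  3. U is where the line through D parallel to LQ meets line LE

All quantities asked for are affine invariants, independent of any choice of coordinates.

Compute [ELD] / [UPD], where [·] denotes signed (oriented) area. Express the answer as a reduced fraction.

Work in coordinates with E = (0, 0), D = (1, 0), Y = (0, 1), Q = (-1, 5).
1. L is the centroid of triangle EYQ ⇒ L = (-1/3, 2)
2. P lies on line LD with LP:PD = 5:4 ⇒ P = (11/27, 8/9)
3. U is where the line through D parallel to LQ meets line LE ⇒ U = (-3, 18)
2·[ELD] = -2, 2·[UPD] = 64/9
[ELD]:[UPD] = -2:64/9 = -9/32

[ELD]:[UPD] = -9/32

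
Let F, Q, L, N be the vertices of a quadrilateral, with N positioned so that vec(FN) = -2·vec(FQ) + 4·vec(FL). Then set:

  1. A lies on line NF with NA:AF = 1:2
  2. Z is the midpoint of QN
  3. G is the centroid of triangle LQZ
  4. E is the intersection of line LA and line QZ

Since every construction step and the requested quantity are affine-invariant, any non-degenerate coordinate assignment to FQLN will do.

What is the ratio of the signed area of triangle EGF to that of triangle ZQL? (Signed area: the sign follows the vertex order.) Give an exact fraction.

Choose coordinates F = (0, 0), Q = (1, 0), L = (0, 1), N = (-2, 4).
1. A lies on line NF with NA:AF = 1:2 ⇒ A = (-4/3, 8/3)
2. Z is the midpoint of QN ⇒ Z = (-1/2, 2)
3. G is the centroid of triangle LQZ ⇒ G = (1/6, 1)
4. E is the intersection of line LA and line QZ ⇒ E = (4, -4)
2·[EGF] = 14/3, 2·[ZQL] = -1/2
[EGF]:[ZQL] = 14/3:-1/2 = -28/3

[EGF]:[ZQL] = -28/3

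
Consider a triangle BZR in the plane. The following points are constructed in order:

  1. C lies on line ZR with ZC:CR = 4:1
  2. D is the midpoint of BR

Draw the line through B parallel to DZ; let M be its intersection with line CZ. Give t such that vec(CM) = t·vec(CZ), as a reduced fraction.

t = 9/4

Assign B = (0, 0), Z = (1, 0), R = (0, 1) — the answer is frame-independent, so this choice is without loss of generality.
1. C lies on line ZR with ZC:CR = 4:1 ⇒ C = (1/5, 4/5)
2. D is the midpoint of BR ⇒ D = (0, 1/2)
through B parallel to DZ: direction (1, -1/2); meets CZ at M = (2, -1)
M = C + t·(Z−C) with t = 9/4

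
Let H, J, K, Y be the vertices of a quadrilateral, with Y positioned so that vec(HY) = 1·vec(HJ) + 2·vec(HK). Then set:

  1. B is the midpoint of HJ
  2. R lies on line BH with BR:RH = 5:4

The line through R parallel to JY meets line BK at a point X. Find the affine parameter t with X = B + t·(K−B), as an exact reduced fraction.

t = 5/9

Work in coordinates with H = (0, 0), J = (1, 0), K = (0, 1), Y = (1, 2).
1. B is the midpoint of HJ ⇒ B = (1/2, 0)
2. R lies on line BH with BR:RH = 5:4 ⇒ R = (2/9, 0)
through R parallel to JY: direction (0, 2); meets BK at X = (2/9, 5/9)
X = B + t·(K−B) with t = 5/9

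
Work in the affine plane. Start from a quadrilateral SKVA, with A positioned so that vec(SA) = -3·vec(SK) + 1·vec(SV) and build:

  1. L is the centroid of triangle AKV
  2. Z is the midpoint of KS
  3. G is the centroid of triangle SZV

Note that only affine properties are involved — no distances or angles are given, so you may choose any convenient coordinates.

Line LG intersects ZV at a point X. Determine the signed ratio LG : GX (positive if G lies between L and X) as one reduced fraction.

LG:GX = 4

Set S = (0, 0), K = (1, 0), V = (0, 1), A = (-3, 1); any affine frame gives the same invariant.
1. L is the centroid of triangle AKV ⇒ L = (-2/3, 2/3)
2. Z is the midpoint of KS ⇒ Z = (1/2, 0)
3. G is the centroid of triangle SZV ⇒ G = (1/6, 1/3)
line LG meets ZV at X = (3/8, 1/4)
G = L + t·(X−L) with t = 4/5, so LG:GX = 4/5:1/5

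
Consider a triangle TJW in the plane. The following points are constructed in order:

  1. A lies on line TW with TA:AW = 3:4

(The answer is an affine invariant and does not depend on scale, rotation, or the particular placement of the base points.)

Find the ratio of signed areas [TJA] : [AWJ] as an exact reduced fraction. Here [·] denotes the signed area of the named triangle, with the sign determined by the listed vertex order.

[TJA]:[AWJ] = -3/4

Assign T = (0, 0), J = (1, 0), W = (0, 1) — the answer is frame-independent, so this choice is without loss of generality.
1. A lies on line TW with TA:AW = 3:4 ⇒ A = (0, 3/7)
2·[TJA] = 3/7, 2·[AWJ] = -4/7
[TJA]:[AWJ] = 3/7:-4/7 = -3/4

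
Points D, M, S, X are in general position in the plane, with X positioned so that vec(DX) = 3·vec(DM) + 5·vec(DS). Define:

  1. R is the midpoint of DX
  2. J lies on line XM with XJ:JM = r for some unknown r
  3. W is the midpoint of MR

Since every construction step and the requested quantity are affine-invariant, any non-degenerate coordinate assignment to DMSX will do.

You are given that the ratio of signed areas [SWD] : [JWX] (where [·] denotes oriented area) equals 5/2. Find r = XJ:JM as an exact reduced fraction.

Assign D = (0, 0), M = (1, 0), S = (0, 1), X = (3, 5) — the answer is frame-independent, so this choice is without loss of generality.
1. R is the midpoint of DX ⇒ R = (3/2, 5/2)
2. With XJ:JM = r, write λ = r/(r+1) so J = X + λ·(M−X); J is affine-linear in λ
3. W is the midpoint of MR ⇒ W = (5/4, 5/4)
Every point depending on J is an affine combination of J and λ-independent points, so each such coordinate is linear in λ; the λ² term in each signed area is a multiple of (M−X)×(M−X) = 0, so 2·[SWD] and 2·[JWX] are each linear in λ. Evaluating at λ=0 and λ=1:
  2·[SWD] = -5/4,   2·[JWX] = -5/4·λ
So [SWD]:[JWX] = (-5/4) / (-5/4·λ). Setting this equal to 5/2:
  -5/4 = 5/2·(-5/4·λ)  ⇒  λ = 2/5
Then r = λ/(1−λ) = (2/5)/(3/5) = 2/3. Check: with r = 2/3, J = (11/5, 3) and [SWD]:[JWX] = 5/2 as required.

r = 2/3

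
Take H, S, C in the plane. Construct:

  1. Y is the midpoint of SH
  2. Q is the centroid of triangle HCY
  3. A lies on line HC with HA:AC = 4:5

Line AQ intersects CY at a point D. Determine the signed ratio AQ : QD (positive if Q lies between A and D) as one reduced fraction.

AQ:QD = 2/3

Assign H = (0, 0), S = (1, 0), C = (0, 1) — the answer is frame-independent, so this choice is without loss of generality.
1. Y is the midpoint of SH ⇒ Y = (1/2, 0)
2. Q is the centroid of triangle HCY ⇒ Q = (1/6, 1/3)
3. A lies on line HC with HA:AC = 4:5 ⇒ A = (0, 4/9)
line AQ meets CY at D = (5/12, 1/6)
Q = A + t·(D−A) with t = 2/5, so AQ:QD = 2/5:3/5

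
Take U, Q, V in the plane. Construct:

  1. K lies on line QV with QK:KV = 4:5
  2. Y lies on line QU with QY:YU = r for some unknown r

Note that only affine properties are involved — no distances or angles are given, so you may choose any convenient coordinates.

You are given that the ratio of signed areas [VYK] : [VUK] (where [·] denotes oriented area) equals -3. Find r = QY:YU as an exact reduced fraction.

r = -3/4

Work in coordinates with U = (0, 0), Q = (1, 0), V = (0, 1).
1. K lies on line QV with QK:KV = 4:5 ⇒ K = (5/9, 4/9)
2. With QY:YU = r, write λ = r/(r+1) so Y = Q + λ·(U−Q); Y is affine-linear in λ
Every point depending on Y is an affine combination of Y and λ-independent points, so each such coordinate is linear in λ; the λ² term in each signed area is a multiple of (U−Q)×(U−Q) = 0, so 2·[VYK] and 2·[VUK] are each linear in λ. Evaluating at λ=0 and λ=1:
  2·[VYK] = 5/9·λ,   2·[VUK] = 5/9
So [VYK]:[VUK] = (5/9·λ) / (5/9). Setting this equal to -3:
  5/9·λ = -3·(5/9)  ⇒  λ = -3
Then r = λ/(1−λ) = (-3)/(4) = -3/4. Check: with r = -3/4, Y = (4, 0) and [VYK]:[VUK] = -3 as required.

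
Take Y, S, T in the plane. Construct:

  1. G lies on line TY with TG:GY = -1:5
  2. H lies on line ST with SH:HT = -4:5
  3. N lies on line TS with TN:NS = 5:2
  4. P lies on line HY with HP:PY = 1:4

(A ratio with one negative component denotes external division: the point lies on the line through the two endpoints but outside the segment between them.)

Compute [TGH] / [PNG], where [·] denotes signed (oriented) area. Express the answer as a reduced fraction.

Assign Y = (0, 0), S = (1, 0), T = (0, 1) — the answer is frame-independent, so this choice is without loss of generality.
1. G lies on line TY with TG:GY = -1:5 ⇒ G = (0, 5/4)
2. H lies on line ST with SH:HT = -4:5 ⇒ H = (5, -4)
3. N lies on line TS with TN:NS = 5:2 ⇒ N = (5/7, 2/7)
4. P lies on line HY with HP:PY = 1:4 ⇒ P = (4, -16/5)
2·[TGH] = -5/4, 2·[PNG] = -19/28
[TGH]:[PNG] = -5/4:-19/28 = 35/19

[TGH]:[PNG] = 35/19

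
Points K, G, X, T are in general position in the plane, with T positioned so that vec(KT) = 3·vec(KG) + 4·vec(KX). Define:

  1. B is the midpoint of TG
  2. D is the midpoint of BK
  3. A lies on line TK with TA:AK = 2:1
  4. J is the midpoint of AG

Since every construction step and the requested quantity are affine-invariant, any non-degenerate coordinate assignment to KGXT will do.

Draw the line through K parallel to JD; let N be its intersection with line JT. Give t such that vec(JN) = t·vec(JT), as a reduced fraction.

Work in coordinates with K = (0, 0), G = (1, 0), X = (0, 1), T = (3, 4).
1. B is the midpoint of TG ⇒ B = (2, 2)
2. D is the midpoint of BK ⇒ D = (1, 1)
3. A lies on line TK with TA:AK = 2:1 ⇒ A = (1, 4/3)
4. J is the midpoint of AG ⇒ J = (1, 2/3)
through K parallel to JD: direction (0, 1/3); meets JT at N = (0, -1)
N = J + t·(T−J) with t = -1/2

t = -1/2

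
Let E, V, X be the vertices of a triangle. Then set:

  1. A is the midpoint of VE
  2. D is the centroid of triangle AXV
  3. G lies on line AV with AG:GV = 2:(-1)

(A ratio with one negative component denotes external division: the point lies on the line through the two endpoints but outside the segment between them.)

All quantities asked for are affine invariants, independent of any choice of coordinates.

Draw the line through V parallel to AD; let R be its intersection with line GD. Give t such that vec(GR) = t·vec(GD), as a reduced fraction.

t = 1/2

Choose coordinates E = (0, 0), V = (1, 0), X = (0, 1).
1. A is the midpoint of VE ⇒ A = (1/2, 0)
2. D is the centroid of triangle AXV ⇒ D = (1/2, 1/3)
3. G lies on line AV with AG:GV = 2:(-1) ⇒ G = (3/2, 0)
through V parallel to AD: direction (0, 1/3); meets GD at R = (1, 1/6)
R = G + t·(D−G) with t = 1/2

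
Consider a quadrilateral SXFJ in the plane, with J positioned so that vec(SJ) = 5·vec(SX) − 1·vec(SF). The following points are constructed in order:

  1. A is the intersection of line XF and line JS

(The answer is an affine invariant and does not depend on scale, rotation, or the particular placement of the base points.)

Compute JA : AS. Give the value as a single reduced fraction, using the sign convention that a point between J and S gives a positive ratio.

JA:AS = 3

Choose coordinates S = (0, 0), X = (1, 0), F = (0, 1), J = (5, -1).
1. A is the intersection of line XF and line JS ⇒ A = (5/4, -1/4)
A = J + t·(S−J) with t = 3/4, so JA:AS = t:(1−t) = 3/4:1/4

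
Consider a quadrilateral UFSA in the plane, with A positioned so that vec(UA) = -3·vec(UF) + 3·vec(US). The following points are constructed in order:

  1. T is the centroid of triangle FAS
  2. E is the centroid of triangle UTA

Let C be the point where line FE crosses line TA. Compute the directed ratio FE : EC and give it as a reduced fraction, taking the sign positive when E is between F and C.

Assign U = (0, 0), F = (1, 0), S = (0, 1), A = (-3, 3) — the answer is frame-independent, so this choice is without loss of generality.
1. T is the centroid of triangle FAS ⇒ T = (-2/3, 4/3)
2. E is the centroid of triangle UTA ⇒ E = (-11/9, 13/9)
line FE meets TA at C = (29/9, -13/9)
E = F + t·(C−F) with t = -1, so FE:EC = -1:2

FE:EC = -1/2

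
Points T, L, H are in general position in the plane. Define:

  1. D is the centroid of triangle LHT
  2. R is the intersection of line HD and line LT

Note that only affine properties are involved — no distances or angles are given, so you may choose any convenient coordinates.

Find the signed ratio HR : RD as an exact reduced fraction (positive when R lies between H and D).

Set T = (0, 0), L = (1, 0), H = (0, 1); any affine frame gives the same invariant.
1. D is the centroid of triangle LHT ⇒ D = (1/3, 1/3)
2. R is the intersection of line HD and line LT ⇒ R = (1/2, 0)
R = H + t·(D−H) with t = 3/2, so HR:RD = t:(1−t) = 3/2:-1/2

HR:RD = -3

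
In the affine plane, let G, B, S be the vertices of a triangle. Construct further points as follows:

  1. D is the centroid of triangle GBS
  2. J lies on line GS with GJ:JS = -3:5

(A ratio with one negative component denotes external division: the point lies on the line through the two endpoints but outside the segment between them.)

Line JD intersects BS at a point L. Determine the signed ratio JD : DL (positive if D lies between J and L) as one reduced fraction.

Set G = (0, 0), B = (1, 0), S = (0, 1); any affine frame gives the same invariant.
1. D is the centroid of triangle GBS ⇒ D = (1/3, 1/3)
2. J lies on line GS with GJ:JS = -3:5 ⇒ J = (0, -3/2)
line JD meets BS at L = (5/13, 8/13)
D = J + t·(L−J) with t = 13/15, so JD:DL = 13/15:2/15

JD:DL = 13/2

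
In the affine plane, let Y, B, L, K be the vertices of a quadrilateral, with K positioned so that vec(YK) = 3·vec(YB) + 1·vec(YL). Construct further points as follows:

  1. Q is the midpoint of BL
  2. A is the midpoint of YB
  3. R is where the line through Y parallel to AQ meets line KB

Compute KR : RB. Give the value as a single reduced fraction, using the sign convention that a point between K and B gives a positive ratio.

Assign Y = (0, 0), B = (1, 0), L = (0, 1), K = (3, 1) — the answer is frame-independent, so this choice is without loss of generality.
1. Q is the midpoint of BL ⇒ Q = (1/2, 1/2)
2. A is the midpoint of YB ⇒ A = (1/2, 0)
3. R is where the line through Y parallel to AQ meets line KB ⇒ R = (0, -1/2)
R = K + t·(B−K) with t = 3/2, so KR:RB = t:(1−t) = 3/2:-1/2

KR:RB = -3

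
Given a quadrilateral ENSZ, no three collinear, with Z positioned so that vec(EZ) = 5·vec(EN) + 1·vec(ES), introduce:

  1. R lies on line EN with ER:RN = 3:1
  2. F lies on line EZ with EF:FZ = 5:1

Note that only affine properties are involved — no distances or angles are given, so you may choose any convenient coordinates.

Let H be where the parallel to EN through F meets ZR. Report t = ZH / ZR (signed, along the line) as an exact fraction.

Work in coordinates with E = (0, 0), N = (1, 0), S = (0, 1), Z = (5, 1).
1. R lies on line EN with ER:RN = 3:1 ⇒ R = (3/4, 0)
2. F lies on line EZ with EF:FZ = 5:1 ⇒ F = (25/6, 5/6)
through F parallel to EN: direction (1, 0); meets ZR at H = (103/24, 5/6)
H = Z + t·(R−Z) with t = 1/6

t = 1/6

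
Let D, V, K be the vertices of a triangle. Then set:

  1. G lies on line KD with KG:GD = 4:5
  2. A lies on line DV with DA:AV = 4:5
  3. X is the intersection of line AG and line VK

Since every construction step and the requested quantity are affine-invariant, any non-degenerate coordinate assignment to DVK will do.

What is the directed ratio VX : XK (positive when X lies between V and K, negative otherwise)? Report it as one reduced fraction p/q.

Set D = (0, 0), V = (1, 0), K = (0, 1); any affine frame gives the same invariant.
1. G lies on line KD with KG:GD = 4:5 ⇒ G = (0, 5/9)
2. A lies on line DV with DA:AV = 4:5 ⇒ A = (4/9, 0)
3. X is the intersection of line AG and line VK ⇒ X = (-16/9, 25/9)
X = V + t·(K−V) with t = 25/9, so VX:XK = t:(1−t) = 25/9:-16/9

VX:XK = -25/16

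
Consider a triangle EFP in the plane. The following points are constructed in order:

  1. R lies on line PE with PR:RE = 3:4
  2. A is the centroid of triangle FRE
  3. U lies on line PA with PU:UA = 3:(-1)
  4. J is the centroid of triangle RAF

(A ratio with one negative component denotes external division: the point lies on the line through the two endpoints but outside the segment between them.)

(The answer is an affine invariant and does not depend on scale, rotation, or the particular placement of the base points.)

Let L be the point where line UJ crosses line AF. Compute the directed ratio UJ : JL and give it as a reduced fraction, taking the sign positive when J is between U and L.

Set E = (0, 0), F = (1, 0), P = (0, 1); any affine frame gives the same invariant.
1. R lies on line PE with PR:RE = 3:4 ⇒ R = (0, 4/7)
2. A is the centroid of triangle FRE ⇒ A = (1/3, 4/21)
3. U lies on line PA with PU:UA = 3:(-1) ⇒ U = (1/2, -3/14)
4. J is the centroid of triangle RAF ⇒ J = (4/9, 16/63)
line UJ meets AF at L = (26/57, 62/399)
J = U + t·(L−U) with t = 19/15, so UJ:JL = 19/15:-4/15

UJ:JL = -19/4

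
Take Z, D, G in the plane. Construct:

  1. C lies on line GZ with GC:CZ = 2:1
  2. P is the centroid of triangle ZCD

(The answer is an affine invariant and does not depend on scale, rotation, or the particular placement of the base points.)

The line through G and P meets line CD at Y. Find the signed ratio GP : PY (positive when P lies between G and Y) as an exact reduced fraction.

GP:PY = -7

Choose coordinates Z = (0, 0), D = (1, 0), G = (0, 1).
1. C lies on line GZ with GC:CZ = 2:1 ⇒ C = (0, 1/3)
2. P is the centroid of triangle ZCD ⇒ P = (1/3, 1/9)
line GP meets CD at Y = (2/7, 5/21)
P = G + t·(Y−G) with t = 7/6, so GP:PY = 7/6:-1/6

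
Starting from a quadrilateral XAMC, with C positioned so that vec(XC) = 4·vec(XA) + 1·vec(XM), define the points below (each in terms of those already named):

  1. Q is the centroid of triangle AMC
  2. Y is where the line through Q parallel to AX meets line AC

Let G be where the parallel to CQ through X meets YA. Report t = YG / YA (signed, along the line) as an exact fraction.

Set X = (0, 0), A = (1, 0), M = (0, 1), C = (4, 1); any affine frame gives the same invariant.
1. Q is the centroid of triangle AMC ⇒ Q = (5/3, 2/3)
2. Y is where the line through Q parallel to AX meets line AC ⇒ Y = (3, 2/3)
through X parallel to CQ: direction (-7/3, -1/3); meets YA at G = (7/4, 1/4)
G = Y + t·(A−Y) with t = 5/8

t = 5/8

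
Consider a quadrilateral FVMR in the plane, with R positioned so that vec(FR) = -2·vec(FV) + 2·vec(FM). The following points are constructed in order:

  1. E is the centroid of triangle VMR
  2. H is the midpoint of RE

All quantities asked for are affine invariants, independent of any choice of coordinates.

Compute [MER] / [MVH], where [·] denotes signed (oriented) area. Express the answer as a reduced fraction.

[MER]:[MVH] = 1/2

Assign F = (0, 0), V = (1, 0), M = (0, 1), R = (-2, 2) — the answer is frame-independent, so this choice is without loss of generality.
1. E is the centroid of triangle VMR ⇒ E = (-1/3, 1)
2. H is the midpoint of RE ⇒ H = (-7/6, 3/2)
2·[MER] = -1/3, 2·[MVH] = -2/3
[MER]:[MVH] = -1/3:-2/3 = 1/2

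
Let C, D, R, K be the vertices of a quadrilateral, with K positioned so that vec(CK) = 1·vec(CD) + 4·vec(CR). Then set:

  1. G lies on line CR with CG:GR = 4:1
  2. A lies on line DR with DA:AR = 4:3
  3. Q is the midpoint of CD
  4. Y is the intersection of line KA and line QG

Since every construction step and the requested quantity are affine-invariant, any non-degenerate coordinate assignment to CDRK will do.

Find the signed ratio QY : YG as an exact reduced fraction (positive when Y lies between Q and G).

QY:YG = 5/14

Assign C = (0, 0), D = (1, 0), R = (0, 1), K = (1, 4) — the answer is frame-independent, so this choice is without loss of generality.
1. G lies on line CR with CG:GR = 4:1 ⇒ G = (0, 4/5)
2. A lies on line DR with DA:AR = 4:3 ⇒ A = (3/7, 4/7)
3. Q is the midpoint of CD ⇒ Q = (1/2, 0)
4. Y is the intersection of line KA and line QG ⇒ Y = (7/19, 4/19)
Y = Q + t·(G−Q) with t = 5/19, so QY:YG = t:(1−t) = 5/19:14/19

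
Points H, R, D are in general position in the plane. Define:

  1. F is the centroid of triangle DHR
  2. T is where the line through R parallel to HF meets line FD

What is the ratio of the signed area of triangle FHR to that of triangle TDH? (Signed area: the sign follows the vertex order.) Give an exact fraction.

Work in coordinates with H = (0, 0), R = (1, 0), D = (0, 1).
1. F is the centroid of triangle DHR ⇒ F = (1/3, 1/3)
2. T is where the line through R parallel to HF meets line FD ⇒ T = (2/3, -1/3)
2·[FHR] = 1/3, 2·[TDH] = 2/3
[FHR]:[TDH] = 1/3:2/3 = 1/2

[FHR]:[TDH] = 1/2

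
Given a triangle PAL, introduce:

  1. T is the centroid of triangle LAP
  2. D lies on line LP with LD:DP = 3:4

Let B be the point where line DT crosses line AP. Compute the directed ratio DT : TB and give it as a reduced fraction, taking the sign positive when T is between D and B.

DT:TB = 5/7

Set P = (0, 0), A = (1, 0), L = (0, 1); any affine frame gives the same invariant.
1. T is the centroid of triangle LAP ⇒ T = (1/3, 1/3)
2. D lies on line LP with LD:DP = 3:4 ⇒ D = (0, 4/7)
line DT meets AP at B = (4/5, 0)
T = D + t·(B−D) with t = 5/12, so DT:TB = 5/12:7/12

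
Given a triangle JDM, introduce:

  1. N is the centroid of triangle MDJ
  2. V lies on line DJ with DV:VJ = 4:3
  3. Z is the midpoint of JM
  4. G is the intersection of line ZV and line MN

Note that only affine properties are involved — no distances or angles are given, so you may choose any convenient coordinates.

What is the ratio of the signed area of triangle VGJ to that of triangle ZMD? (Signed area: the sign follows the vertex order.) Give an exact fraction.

[VGJ]:[ZMD] = 6/35

Work in coordinates with J = (0, 0), D = (1, 0), M = (0, 1).
1. N is the centroid of triangle MDJ ⇒ N = (1/3, 1/3)
2. V lies on line DJ with DV:VJ = 4:3 ⇒ V = (3/7, 0)
3. Z is the midpoint of JM ⇒ Z = (0, 1/2)
4. G is the intersection of line ZV and line MN ⇒ G = (3/5, -1/5)
2·[VGJ] = -3/35, 2·[ZMD] = -1/2
[VGJ]:[ZMD] = -3/35:-1/2 = 6/35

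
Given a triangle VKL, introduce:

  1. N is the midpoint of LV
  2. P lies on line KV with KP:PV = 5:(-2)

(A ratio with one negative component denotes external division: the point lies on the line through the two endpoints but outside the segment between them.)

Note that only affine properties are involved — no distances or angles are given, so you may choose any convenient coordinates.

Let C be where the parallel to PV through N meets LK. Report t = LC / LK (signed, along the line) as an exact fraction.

Choose coordinates V = (0, 0), K = (1, 0), L = (0, 1).
1. N is the midpoint of LV ⇒ N = (0, 1/2)
2. P lies on line KV with KP:PV = 5:(-2) ⇒ P = (-2/3, 0)
through N parallel to PV: direction (2/3, 0); meets LK at C = (1/2, 1/2)
C = L + t·(K−L) with t = 1/2

t = 1/2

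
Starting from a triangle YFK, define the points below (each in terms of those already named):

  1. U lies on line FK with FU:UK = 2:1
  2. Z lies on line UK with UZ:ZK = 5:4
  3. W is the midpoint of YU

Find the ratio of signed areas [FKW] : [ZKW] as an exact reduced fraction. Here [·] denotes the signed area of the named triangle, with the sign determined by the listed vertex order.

[FKW]:[ZKW] = 27/4

Work in coordinates with Y = (0, 0), F = (1, 0), K = (0, 1).
1. U lies on line FK with FU:UK = 2:1 ⇒ U = (1/3, 2/3)
2. Z lies on line UK with UZ:ZK = 5:4 ⇒ Z = (4/27, 23/27)
3. W is the midpoint of YU ⇒ W = (1/6, 1/3)
2·[FKW] = 1/2, 2·[ZKW] = 2/27
[FKW]:[ZKW] = 1/2:2/27 = 27/4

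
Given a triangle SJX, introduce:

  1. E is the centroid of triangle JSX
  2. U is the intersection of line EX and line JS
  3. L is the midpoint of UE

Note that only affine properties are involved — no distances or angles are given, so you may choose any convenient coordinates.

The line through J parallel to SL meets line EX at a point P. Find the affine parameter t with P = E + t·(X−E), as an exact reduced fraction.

t = -3/4

Work in coordinates with S = (0, 0), J = (1, 0), X = (0, 1).
1. E is the centroid of triangle JSX ⇒ E = (1/3, 1/3)
2. U is the intersection of line EX and line JS ⇒ U = (1/2, 0)
3. L is the midpoint of UE ⇒ L = (5/12, 1/6)
through J parallel to SL: direction (5/12, 1/6); meets EX at P = (7/12, -1/6)
P = E + t·(X−E) with t = -3/4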